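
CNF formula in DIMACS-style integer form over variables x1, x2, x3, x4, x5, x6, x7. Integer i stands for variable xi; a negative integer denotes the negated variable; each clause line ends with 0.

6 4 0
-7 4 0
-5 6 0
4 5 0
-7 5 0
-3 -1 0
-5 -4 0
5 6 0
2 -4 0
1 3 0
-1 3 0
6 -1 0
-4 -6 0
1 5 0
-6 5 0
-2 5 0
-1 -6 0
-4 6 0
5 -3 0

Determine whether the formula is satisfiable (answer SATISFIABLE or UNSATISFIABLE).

SATISFIABLE

Pure literal: x7 appears only negated; assign x7 = False.
Try x1 = False.
  then x3 is forced to True.
  then x5 is forced to True.
  then x6 is forced to True.
  then x4 is forced to False.
x2 is now unconstrained; take x2 = True.
Every clause has at least one true literal under this assignment.
So x1=False, x2=True, x3=True, x4=False, x5=True, x6=True, x7=False is a satisfying assignment.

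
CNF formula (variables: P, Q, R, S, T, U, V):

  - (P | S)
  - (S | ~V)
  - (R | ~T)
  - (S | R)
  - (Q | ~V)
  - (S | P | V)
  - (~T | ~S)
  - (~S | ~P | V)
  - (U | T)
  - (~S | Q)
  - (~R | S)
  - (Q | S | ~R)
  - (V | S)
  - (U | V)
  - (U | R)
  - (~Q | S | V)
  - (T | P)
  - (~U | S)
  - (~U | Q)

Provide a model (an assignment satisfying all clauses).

Set P = True and propagate.
For the remaining variables, Q = True, R = False, S = True, T = False, U = True, V = True works.
Every clause has at least one true literal under this assignment.

P = True, Q = True, R = False, S = True, T = False, U = True, V = True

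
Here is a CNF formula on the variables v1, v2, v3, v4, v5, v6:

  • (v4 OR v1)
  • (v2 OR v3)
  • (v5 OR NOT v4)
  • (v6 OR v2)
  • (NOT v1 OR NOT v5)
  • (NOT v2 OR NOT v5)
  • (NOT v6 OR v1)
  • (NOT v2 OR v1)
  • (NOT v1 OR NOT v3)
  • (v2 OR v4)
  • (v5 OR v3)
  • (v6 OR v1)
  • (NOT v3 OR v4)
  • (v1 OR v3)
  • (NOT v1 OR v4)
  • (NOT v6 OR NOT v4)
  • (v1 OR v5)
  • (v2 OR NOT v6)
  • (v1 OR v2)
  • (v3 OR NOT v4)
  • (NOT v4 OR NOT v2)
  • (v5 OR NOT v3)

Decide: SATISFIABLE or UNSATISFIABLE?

v1 = True:
  propagation gives v5=False, v4=False; an empty clause results — contradiction.
v1 = False:
  propagation gives v4=True, v5=True, v2=False; an empty clause results — contradiction.
Every branch closes, so no satisfying assignment exists.

UNSATISFIABLE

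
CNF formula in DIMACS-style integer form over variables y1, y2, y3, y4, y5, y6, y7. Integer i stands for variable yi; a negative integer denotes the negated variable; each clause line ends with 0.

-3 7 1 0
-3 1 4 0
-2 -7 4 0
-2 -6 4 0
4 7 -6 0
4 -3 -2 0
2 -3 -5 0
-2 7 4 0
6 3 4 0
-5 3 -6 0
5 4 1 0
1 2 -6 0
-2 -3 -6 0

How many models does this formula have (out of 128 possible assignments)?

Case analysis on y4 and y2:
  y4=1, y2=1: 18 of the 32 assignments to (y1,y3,y5,y6,y7) work.
  y4=1, y2=0: 15 of the 32 assignments to (y1,y3,y5,y6,y7) work.
  y4=0, y2=1: a clause becomes empty — 0.
  y4=0, y2=0: remaining (y1,y3,y5,y6,y7) ∈ {(1,0,0,1,1); (1,1,0,0,0); (1,1,0,0,1); (1,1,0,1,1)} — 4.
Total: 18 + 15 + 0 + 4 = 37.

37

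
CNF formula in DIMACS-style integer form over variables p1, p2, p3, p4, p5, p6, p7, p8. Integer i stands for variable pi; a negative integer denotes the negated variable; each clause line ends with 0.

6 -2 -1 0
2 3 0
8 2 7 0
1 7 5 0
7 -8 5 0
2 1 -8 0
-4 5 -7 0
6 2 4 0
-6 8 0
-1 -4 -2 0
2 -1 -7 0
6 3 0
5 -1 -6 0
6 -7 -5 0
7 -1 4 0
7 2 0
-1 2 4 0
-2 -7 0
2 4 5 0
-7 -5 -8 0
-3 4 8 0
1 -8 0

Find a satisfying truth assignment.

p1=0, p2=1, p3=1, p4=1, p5=1, p6=0, p7=0, p8=0

Branch on p1: take p1 = False.
  then p8 is forced to False.
  then p6 is forced to False.
  then p3 is forced to True.
  then p4 is forced to True.
The remaining clauses are satisfied by p2 = True, p5 = True, p7 = False.
Every clause has at least one true literal under this assignment.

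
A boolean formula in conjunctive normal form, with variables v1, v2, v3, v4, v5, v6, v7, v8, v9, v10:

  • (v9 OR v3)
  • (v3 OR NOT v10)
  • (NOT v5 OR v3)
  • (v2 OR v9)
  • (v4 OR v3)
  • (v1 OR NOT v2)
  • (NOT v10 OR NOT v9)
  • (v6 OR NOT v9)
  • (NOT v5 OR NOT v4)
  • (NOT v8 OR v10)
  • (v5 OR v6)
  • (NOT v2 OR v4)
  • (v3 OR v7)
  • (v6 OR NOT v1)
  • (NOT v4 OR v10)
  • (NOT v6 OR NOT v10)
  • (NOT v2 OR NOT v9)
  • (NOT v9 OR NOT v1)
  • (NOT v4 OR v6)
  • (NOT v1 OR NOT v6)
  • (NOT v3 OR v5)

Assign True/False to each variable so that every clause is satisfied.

v1=F, v2=F, v3=T, v4=F, v5=T, v6=T, v7=F, v8=F, v9=T, v10=F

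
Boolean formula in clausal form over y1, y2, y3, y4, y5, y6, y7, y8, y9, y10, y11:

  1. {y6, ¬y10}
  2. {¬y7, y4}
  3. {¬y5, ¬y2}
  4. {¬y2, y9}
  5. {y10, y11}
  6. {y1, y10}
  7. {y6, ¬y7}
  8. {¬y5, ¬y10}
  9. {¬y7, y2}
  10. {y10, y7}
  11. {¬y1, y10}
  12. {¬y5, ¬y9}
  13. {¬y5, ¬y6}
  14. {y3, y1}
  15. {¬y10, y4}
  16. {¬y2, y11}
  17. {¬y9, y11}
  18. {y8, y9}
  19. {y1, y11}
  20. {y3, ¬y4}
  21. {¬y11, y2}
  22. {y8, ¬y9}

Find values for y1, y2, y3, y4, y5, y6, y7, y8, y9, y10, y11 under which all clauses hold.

Pure literal: y3 appears only positively; assign y3 = True.
y5 occurs only negated in the remaining clauses — set y5 = False.
Set y1 = False and propagate.
  then y10 is forced to True.
  then y6 is forced to True.
  then y4 is forced to True.
  then y11 is forced to True.
  then y2 is forced to True.
  then y9 is forced to True.
  then y8 is forced to True.
y7 is now unconstrained; take y7 = True.
Every clause has at least one true literal under this assignment.

y1 = F, y2 = T, y3 = T, y4 = T, y5 = F, y6 = T, y7 = T, y8 = T, y9 = T, y10 = T, y11 = T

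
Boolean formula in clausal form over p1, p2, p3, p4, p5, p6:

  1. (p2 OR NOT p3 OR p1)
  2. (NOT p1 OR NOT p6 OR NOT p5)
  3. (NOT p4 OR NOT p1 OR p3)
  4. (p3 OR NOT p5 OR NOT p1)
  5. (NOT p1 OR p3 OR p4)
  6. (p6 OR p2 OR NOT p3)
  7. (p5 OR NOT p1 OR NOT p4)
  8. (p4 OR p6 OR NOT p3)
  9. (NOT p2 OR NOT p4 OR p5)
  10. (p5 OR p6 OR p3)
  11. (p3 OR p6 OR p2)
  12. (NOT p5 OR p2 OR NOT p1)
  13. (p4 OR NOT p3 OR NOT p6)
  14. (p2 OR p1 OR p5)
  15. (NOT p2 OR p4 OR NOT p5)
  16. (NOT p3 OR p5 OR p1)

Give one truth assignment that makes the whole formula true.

Set p1 = True and propagate.
For the remaining variables, p2 = True, p3 = True, p4 = True, p5 = True, p6 = False works.
Every clause has at least one true literal under this assignment.

p1 = True, p2 = True, p3 = True, p4 = True, p5 = True, p6 = False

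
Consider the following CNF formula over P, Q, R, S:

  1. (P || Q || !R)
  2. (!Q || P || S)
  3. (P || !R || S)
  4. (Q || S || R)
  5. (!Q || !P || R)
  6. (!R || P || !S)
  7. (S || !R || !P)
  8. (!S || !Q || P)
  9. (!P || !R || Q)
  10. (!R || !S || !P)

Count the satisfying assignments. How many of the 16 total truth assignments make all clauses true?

2

The models are:
  P=0 Q=0 R=0 S=1
  P=1 Q=0 R=0 S=1
That's 2 in total.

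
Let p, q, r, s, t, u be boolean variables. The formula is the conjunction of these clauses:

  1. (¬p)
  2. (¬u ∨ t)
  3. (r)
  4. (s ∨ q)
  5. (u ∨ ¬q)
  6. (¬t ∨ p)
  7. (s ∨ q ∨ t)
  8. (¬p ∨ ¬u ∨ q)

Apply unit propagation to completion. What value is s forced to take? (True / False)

(¬p) stands alone — p = False.
(r) is a unit clause: r = True.
In (p ∨ ¬t), p is now false; ¬t must hold, so t = False.
In (¬u ∨ t), t is now false; ¬u must hold, so u = False.
(¬q ∨ u): since u = False, the clause reduces to (¬q). q = False.
In (q ∨ s), q is now false; s must hold, so s = True.

True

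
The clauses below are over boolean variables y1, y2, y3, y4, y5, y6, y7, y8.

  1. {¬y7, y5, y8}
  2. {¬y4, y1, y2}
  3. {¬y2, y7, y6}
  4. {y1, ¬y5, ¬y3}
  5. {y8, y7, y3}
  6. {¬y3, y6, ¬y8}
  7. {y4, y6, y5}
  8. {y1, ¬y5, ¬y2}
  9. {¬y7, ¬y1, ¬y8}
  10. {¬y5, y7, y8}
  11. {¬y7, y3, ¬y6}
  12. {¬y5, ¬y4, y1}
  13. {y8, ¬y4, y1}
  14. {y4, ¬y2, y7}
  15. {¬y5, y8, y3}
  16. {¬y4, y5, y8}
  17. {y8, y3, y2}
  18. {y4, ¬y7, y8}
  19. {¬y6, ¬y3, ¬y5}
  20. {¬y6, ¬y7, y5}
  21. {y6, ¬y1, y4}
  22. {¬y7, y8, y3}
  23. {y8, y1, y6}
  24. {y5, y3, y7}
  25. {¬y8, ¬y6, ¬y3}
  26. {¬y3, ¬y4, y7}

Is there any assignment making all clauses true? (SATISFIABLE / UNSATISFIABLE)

SATISFIABLE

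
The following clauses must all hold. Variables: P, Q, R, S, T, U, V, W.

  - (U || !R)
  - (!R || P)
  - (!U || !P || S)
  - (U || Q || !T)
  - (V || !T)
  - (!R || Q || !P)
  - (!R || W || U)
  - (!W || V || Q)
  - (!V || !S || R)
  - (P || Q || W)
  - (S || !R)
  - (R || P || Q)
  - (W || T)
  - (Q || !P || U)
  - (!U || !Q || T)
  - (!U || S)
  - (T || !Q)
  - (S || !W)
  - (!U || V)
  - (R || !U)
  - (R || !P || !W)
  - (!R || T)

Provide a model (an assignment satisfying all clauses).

P = T, Q = T, R = T, S = T, T = T, U = T, V = T, W = T

Check each clause:
  1. (!R || U) — U is true.
  2. (!R || P) — P is true.
  3. (S || !U || !P) — S is true.
  4. (!T || Q || U) — Q is true.
  5. (!T || V) — V is true.
  6. (!R || Q || !P) — Q is true.
  7. (!R || W || U) — W is true.
  8. (V || Q || !W) — Q is true.
  9. (!S || !V || R) — R is true.
  10. (W || P || Q) — W is true.
  11. (!R || S) — S is true.
  12. (R || Q || P) — P is true.
  13. (W || T) — W is true.
  14. (U || Q || !P) — Q is true.
  15. (T || !Q || !U) — T is true.
  16. (S || !U) — S is true.
  17. (!Q || T) — T is true.
  18. (!W || S) — S is true.
  19. (!U || V) — V is true.
  20. (R || !U) — R is true.
  21. (!P || R || !W) — R is true.
  22. (T || !R) — T is true.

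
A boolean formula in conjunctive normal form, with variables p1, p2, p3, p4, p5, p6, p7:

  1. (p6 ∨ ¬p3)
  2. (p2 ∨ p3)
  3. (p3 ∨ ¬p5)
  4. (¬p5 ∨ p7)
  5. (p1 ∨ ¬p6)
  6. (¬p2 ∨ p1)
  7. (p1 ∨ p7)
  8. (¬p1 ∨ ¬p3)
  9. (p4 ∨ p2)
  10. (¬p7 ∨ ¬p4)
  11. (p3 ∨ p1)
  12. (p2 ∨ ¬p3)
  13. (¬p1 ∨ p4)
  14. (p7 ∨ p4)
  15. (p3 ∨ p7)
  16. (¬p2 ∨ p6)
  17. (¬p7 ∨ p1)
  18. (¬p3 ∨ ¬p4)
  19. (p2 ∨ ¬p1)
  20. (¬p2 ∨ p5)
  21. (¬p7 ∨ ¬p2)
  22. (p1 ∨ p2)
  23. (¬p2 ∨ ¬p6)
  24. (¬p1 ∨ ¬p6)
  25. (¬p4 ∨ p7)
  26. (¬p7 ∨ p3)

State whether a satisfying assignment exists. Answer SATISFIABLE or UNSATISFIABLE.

UNSATISFIABLE

p1 = True:
  propagation gives p3=False, p2=True, p5=False; an empty clause results — contradiction.
p1 = False:
  propagation gives p6=False, p3=False; an empty clause results — contradiction.
Every branch closes, so no satisfying assignment exists.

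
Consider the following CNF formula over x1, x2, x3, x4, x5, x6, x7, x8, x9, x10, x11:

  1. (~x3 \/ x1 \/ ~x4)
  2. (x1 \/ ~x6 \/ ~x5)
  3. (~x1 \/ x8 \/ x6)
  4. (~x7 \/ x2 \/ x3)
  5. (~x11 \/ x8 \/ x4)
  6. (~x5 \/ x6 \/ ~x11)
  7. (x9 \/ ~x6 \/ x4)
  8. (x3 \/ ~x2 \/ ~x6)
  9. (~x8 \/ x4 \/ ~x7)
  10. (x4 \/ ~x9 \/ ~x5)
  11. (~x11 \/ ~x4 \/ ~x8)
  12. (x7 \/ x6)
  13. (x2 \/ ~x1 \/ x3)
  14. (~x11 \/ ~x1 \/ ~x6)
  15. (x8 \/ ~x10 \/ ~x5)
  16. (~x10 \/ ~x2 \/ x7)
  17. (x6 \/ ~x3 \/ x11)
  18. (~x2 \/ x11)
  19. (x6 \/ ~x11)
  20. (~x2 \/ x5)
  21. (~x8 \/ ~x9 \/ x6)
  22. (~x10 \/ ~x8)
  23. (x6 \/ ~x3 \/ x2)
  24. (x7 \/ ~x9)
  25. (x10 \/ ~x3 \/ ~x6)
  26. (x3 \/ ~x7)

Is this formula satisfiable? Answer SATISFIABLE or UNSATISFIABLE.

SATISFIABLE

Set x1 = False and propagate.
Set x2 = False and propagate.
The remaining clauses are satisfied by x3 = False, x4 = True, x5 = False, x6 = True, x7 = False, x8 = False, x9 = False, x10 = False, x11 = False.
So x1=F, x2=F, x3=F, x4=T, x5=F, x6=T, x7=F, x8=F, x9=F, x10=F, x11=F is a satisfying assignment.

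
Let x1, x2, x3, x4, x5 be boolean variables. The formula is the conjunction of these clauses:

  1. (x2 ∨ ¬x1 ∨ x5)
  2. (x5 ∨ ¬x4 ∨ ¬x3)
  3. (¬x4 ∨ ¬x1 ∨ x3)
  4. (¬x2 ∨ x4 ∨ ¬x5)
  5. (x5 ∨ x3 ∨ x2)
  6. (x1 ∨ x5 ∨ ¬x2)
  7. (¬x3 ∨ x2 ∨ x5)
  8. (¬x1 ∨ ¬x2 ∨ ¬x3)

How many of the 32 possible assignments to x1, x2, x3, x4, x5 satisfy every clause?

Case analysis on x2 and x5:
  x2=1, x5=1: remaining (x1,x3,x4) ∈ {(0,0,1); (0,1,1)} — 2.
  x2=1, x5=0: remaining (x1,x3,x4) ∈ {(1,0,0)} — 1.
  x2=0, x5=1: 7 of the 8 assignments to (x1,x3,x4) work.
  x2=0, x5=0: a clause becomes empty — 0.
Total: 2 + 1 + 7 + 0 = 10.

10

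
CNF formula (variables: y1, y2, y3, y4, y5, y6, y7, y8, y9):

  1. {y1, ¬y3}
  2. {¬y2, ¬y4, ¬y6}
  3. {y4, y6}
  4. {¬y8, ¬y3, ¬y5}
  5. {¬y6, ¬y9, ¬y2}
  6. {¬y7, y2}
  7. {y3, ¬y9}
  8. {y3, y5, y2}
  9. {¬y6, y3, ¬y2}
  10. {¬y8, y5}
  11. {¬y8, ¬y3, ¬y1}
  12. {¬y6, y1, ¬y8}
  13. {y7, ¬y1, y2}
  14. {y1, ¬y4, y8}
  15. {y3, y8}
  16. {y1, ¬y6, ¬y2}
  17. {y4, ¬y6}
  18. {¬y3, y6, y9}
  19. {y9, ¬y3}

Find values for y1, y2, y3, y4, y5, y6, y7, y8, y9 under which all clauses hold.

Set y1 = True and propagate.
Try y2 = True.
Set y3 = True and propagate.
  then y8 is forced to False.
  then y9 is forced to True.
  then y6 is forced to False.
  then y4 is forced to True.
y5, y7 are now unconstrained; take y5 = True, y7 = True.

y1=1, y2=1, y3=1, y4=1, y5=1, y6=0, y7=1, y8=0, y9=1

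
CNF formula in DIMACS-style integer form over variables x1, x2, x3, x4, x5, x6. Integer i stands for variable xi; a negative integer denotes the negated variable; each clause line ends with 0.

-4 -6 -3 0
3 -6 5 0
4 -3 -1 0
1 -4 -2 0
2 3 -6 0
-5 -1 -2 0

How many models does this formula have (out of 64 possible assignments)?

26

Case analysis on x3 and x1:
  x3=T, x1=T: remaining (x2,x4,x5,x6) ∈ {(F,T,F,F); (F,T,T,F); (T,T,F,F)} — 3.
  x3=T, x1=F: x5 free; 5 ways for (x2,x4,x6) × 2^1 = 10.
  x3=F, x1=T: x4 free; 3 ways for (x2,x5,x6) × 2^1 = 6.
  x3=F, x1=F: 7 of the 16 assignments to (x2,x4,x5,x6) work.
Total: 3 + 10 + 6 + 7 = 26.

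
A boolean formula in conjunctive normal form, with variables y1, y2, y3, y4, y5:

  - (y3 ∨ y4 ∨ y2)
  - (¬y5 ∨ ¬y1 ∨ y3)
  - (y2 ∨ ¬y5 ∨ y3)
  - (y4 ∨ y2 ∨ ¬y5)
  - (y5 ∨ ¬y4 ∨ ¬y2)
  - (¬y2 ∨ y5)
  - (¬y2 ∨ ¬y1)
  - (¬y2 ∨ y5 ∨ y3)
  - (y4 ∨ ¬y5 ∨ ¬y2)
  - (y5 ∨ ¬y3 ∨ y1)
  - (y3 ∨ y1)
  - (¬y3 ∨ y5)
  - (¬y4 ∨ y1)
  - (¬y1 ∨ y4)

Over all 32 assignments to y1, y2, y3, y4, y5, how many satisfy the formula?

2

The models are:
  y1=1 y2=0 y3=0 y4=1 y5=0
  y1=1 y2=0 y3=1 y4=1 y5=1
Count: 2.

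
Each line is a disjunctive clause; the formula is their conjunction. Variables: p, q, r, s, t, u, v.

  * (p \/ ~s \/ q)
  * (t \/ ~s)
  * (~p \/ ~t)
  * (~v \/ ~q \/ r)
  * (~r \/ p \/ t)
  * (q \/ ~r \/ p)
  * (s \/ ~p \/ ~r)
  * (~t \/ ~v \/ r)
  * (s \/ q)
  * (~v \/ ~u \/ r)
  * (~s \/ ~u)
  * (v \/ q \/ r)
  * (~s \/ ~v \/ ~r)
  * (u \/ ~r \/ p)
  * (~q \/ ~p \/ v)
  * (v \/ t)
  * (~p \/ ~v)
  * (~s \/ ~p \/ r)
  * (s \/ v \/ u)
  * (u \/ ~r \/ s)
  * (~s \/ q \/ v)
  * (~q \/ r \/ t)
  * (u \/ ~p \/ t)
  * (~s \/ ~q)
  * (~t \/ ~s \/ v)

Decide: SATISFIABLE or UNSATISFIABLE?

SATISFIABLE

Set p = False and propagate.
The remaining clauses are satisfied by q = True, r = True, s = False, t = True, u = True, v = False.
So p=F, q=T, r=T, s=F, t=T, u=T, v=F is a satisfying assignment.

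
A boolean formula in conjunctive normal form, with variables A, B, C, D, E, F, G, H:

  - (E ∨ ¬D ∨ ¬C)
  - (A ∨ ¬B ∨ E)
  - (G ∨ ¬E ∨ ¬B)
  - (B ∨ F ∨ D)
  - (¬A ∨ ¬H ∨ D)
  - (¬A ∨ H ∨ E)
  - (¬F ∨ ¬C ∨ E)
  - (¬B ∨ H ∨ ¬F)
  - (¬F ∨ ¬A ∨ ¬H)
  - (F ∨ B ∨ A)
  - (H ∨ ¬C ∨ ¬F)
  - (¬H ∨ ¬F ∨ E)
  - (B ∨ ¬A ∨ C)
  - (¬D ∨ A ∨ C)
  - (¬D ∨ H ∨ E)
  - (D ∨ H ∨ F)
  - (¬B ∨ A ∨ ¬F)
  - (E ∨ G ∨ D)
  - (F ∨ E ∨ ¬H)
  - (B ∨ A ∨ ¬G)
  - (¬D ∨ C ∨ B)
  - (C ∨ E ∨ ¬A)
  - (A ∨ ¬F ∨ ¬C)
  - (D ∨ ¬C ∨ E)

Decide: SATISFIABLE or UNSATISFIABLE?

SATISFIABLE

Try A = True.
Try B = False.
  then C is forced to True.
Set D = True and propagate.
  then E is forced to True.
The remaining clauses are satisfied by F = False, G = True, H = True.
So A=T, B=F, C=T, D=T, E=T, F=F, G=T, H=T is a satisfying assignment.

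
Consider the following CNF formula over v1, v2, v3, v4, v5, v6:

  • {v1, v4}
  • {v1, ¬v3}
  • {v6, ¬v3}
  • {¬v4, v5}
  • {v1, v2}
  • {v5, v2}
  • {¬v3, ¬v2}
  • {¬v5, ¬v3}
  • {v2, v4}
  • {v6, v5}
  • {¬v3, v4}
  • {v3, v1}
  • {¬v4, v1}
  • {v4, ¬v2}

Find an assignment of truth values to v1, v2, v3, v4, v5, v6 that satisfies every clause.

v1 occurs only positively in the remaining clauses — set v1 = True.
Pure literal: v6 appears only positively; assign v6 = True.
Try v2 = False.
  then v5 is forced to True.
  then v3 is forced to False.
  then v4 is forced to True.
Every clause has at least one true literal under this assignment.

v1=T, v2=F, v3=F, v4=T, v5=T, v6=T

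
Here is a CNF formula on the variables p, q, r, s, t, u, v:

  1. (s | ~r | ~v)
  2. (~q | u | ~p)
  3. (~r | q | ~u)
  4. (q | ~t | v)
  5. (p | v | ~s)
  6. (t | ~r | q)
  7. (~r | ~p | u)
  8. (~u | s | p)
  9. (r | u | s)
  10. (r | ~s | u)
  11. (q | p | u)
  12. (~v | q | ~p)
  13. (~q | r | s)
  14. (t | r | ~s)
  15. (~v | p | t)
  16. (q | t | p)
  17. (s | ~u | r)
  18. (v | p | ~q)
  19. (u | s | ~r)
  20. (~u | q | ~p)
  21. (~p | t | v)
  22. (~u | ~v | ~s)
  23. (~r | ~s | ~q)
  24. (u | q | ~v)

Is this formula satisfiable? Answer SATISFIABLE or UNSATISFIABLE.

Try p = True.
The remaining clauses are satisfied by q = True, r = False, s = True, t = True, u = True, v = False.
So p = T  q = T  r = F  s = T  t = T  u = T  v = F is a satisfying assignment.

SATISFIABLE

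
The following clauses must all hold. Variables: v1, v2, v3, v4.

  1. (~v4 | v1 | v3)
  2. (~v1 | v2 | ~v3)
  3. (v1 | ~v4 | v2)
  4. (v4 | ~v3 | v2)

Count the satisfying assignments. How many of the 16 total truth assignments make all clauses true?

Case analysis on v1 and v2:
  v1=1, v2=1: remaining (v3,v4) ∈ {(0,0); (0,1); (1,0); (1,1)} — 4.
  v1=1, v2=0: remaining (v3,v4) ∈ {(0,0); (0,1)} — 2.
  v1=0, v2=1: remaining (v3,v4) ∈ {(0,0); (1,0); (1,1)} — 3.
  v1=0, v2=0: remaining (v3,v4) ∈ {(0,0)} — 1.
Total: 4 + 2 + 3 + 1 = 10.

10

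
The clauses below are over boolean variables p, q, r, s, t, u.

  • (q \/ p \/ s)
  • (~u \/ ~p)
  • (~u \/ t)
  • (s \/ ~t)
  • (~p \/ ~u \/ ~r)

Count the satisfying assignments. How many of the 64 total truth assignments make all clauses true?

Split on p, then u.
  p=T, u=T: a clause becomes empty — 0.
  p=T, u=F: q, r free; 3 ways for (s,t) × 2^2 = 12.
  p=F, u=T: remaining (q,r,s,t) ∈ {(F,F,T,T); (F,T,T,T); (T,F,T,T); (T,T,T,T)} — 4.
  p=F, u=F: r free; 5 ways for (q,s,t) × 2^1 = 10.
Total: 0 + 12 + 4 + 10 = 26.

26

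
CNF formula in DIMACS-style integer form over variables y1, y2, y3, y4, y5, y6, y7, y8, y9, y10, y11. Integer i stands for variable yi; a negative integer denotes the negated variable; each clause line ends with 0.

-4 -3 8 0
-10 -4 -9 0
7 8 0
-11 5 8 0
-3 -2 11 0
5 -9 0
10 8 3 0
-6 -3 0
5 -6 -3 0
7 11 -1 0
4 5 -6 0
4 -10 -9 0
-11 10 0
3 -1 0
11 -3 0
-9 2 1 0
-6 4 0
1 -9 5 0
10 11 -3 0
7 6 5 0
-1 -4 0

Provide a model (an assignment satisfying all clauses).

y1 = False, y2 = True, y3 = True, y4 = False, y5 = True, y6 = False, y7 = True, y8 = True, y9 = False, y10 = True, y11 = True

y5 occurs only positively in the remaining clauses — set y5 = True.
Pure literal: y7 appears only positively; assign y7 = True.
Set y1 = False and propagate.
Try y2 = True.
The remaining clauses are satisfied by y3 = True, y4 = False, y6 = False, y8 = True, y9 = False, y10 = True, y11 = True.
Check each clause:
  1. (y8 ∨ ¬y4 ∨ ¬y3) — y8 is true.
  2. (¬y10 ∨ ¬y9 ∨ ¬y4) — ¬y4 is true.
  3. (y7 ∨ y8) — y8 is true.
  4. (y5 ∨ y8 ∨ ¬y11) — y8 is true.
  5. (¬y2 ∨ ¬y3 ∨ y11) — y11 is true.
  6. (¬y9 ∨ y5) — y5 is true.
  7. (y10 ∨ y8 ∨ y3) — y8 is true.
  8. (¬y3 ∨ ¬y6) — ¬y6 is true.
  9. (¬y3 ∨ ¬y6 ∨ y5) — ¬y6 is true.
  10. (y11 ∨ ¬y1 ∨ y7) — y11 is true.
  11. (y5 ∨ y4 ∨ ¬y6) — ¬y6 is true.
  12. (y4 ∨ ¬y10 ∨ ¬y9) — ¬y9 is true.
  13. (y10 ∨ ¬y11) — y10 is true.
  14. (y3 ∨ ¬y1) — y3 is true.
  15. (¬y3 ∨ y11) — y11 is true.
  16. (¬y9 ∨ y1 ∨ y2) — y2 is true.
  17. (y4 ∨ ¬y6) — ¬y6 is true.
  18. (y5 ∨ ¬y9 ∨ y1) — y5 is true.
  19. (¬y3 ∨ y10 ∨ y11) — y10 is true.
  20. (y7 ∨ y5 ∨ y6) — y5 is true.
  21. (¬y4 ∨ ¬y1) — ¬y4 is true.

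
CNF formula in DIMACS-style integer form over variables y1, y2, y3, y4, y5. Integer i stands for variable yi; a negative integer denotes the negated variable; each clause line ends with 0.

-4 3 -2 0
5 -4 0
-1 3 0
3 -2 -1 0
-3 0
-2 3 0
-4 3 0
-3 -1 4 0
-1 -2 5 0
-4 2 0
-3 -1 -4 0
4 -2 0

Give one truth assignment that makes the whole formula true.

(~y3) is a unit clause, so y3 = False.
(~y1) is a unit clause, so y1 = False.
(~y2) is a unit clause, so y2 = False.
The clause (~y4) is unit: y4 must be False.
y5 is now unconstrained; take y5 = True.

y1 = F  y2 = F  y3 = F  y4 = F  y5 = T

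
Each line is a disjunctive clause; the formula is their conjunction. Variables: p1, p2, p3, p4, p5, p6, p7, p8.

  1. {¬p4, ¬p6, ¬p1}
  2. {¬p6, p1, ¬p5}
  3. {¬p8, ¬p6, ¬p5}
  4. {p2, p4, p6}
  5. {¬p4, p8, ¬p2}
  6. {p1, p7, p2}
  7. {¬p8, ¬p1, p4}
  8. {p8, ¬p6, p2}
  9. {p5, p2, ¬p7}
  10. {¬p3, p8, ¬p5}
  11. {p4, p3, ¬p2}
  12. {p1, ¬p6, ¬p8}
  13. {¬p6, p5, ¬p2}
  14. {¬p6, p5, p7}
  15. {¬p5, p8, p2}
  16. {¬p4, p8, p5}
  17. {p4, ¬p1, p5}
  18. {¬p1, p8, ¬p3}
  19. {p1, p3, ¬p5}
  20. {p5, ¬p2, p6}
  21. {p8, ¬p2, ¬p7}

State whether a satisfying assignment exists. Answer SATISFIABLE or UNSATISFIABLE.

SATISFIABLE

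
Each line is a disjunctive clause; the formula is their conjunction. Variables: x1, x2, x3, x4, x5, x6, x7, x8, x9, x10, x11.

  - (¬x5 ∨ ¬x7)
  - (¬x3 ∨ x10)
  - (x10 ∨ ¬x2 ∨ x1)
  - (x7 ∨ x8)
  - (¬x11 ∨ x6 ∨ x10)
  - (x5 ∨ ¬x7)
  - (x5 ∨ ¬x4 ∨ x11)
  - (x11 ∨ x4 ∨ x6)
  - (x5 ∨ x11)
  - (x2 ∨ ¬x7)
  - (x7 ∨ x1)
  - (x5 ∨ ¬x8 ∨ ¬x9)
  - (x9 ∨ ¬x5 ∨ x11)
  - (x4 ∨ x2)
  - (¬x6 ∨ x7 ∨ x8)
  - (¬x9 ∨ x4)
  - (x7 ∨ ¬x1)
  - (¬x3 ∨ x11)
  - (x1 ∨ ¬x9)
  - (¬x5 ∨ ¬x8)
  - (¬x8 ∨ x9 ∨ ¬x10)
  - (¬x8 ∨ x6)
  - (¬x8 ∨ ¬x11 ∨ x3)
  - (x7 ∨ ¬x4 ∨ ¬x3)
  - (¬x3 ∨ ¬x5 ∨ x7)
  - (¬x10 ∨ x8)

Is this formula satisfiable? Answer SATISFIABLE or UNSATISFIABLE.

x7 = True:
  propagation gives x5=False; an empty clause results — contradiction.
x7 = False:
  propagation gives x8=True, x1=True; an empty clause results — contradiction.
Every branch closes, so no satisfying assignment exists.

UNSATISFIABLE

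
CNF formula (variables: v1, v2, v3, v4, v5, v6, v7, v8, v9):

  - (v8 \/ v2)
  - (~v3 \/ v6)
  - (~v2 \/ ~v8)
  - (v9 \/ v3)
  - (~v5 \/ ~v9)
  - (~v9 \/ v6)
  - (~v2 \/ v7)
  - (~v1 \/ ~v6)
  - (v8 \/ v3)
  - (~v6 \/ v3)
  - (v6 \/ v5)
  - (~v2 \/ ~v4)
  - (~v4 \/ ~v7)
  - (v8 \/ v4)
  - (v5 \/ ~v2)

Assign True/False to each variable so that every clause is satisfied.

v1=False, v2=False, v3=True, v4=False, v5=True, v6=True, v7=False, v8=True, v9=False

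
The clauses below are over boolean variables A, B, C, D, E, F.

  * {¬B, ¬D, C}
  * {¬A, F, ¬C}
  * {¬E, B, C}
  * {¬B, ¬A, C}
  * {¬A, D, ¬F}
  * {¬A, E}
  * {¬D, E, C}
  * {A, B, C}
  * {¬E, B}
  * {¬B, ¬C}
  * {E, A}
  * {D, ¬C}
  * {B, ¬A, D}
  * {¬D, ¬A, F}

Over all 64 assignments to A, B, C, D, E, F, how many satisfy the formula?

2

The models are:
  A=0 B=1 C=0 D=0 E=1 F=0
  A=0 B=1 C=0 D=0 E=1 F=1
Count: 2.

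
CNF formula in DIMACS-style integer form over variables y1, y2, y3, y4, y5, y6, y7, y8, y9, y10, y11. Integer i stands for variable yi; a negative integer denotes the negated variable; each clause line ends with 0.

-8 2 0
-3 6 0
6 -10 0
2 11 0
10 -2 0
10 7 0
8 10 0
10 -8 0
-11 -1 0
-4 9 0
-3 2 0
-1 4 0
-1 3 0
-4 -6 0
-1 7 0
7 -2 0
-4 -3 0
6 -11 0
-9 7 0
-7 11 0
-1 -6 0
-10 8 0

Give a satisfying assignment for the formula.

y1=0, y2=1, y3=0, y4=0, y5=1, y6=1, y7=1, y8=1, y9=0, y10=1, y11=1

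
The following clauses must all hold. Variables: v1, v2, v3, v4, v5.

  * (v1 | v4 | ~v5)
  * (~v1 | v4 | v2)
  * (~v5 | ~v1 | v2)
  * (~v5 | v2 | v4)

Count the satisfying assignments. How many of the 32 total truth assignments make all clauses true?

22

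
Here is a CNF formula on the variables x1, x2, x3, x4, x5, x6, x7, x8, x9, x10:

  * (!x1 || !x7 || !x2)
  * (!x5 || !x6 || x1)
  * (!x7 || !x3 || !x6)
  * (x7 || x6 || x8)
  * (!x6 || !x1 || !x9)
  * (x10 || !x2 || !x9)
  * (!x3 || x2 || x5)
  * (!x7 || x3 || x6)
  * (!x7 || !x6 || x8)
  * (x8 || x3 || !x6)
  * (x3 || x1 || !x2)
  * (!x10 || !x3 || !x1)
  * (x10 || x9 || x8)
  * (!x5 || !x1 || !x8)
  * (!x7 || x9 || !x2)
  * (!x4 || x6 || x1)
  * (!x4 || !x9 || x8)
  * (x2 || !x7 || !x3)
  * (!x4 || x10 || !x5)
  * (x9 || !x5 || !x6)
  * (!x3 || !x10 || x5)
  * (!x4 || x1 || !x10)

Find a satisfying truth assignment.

x1 = 1  x2 = 1  x3 = 0  x4 = 1  x5 = 0  x6 = 0  x7 = 0  x8 = 1  x9 = 0  x10 = 1

Check each clause:
  1. (!x2 || !x1 || !x7) — !x7 is true.
  2. (!x6 || x1 || !x5) — x1 is true.
  3. (!x3 || !x6 || !x7) — !x7 is true.
  4. (x8 || x6 || x7) — x8 is true.
  5. (!x1 || !x6 || !x9) — !x6 is true.
  6. (x10 || !x2 || !x9) — x10 is true.
  7. (!x3 || x2 || x5) — x2 is true.
  8. (x6 || !x7 || x3) — !x7 is true.
  9. (!x7 || !x6 || x8) — x8 is true.
  10. (x8 || x3 || !x6) — x8 is true.
  11. (!x2 || x1 || x3) — x1 is true.
  12. (!x1 || !x3 || !x10) — !x3 is true.
  13. (x10 || x9 || x8) — x8 is true.
  14. (!x5 || !x1 || !x8) — !x5 is true.
  15. (!x7 || !x2 || x9) — !x7 is true.
  16. (!x4 || x6 || x1) — x1 is true.
  17. (x8 || !x9 || !x4) — x8 is true.
  18. (!x3 || x2 || !x7) — !x7 is true.
  19. (!x5 || x10 || !x4) — x10 is true.
  20. (x9 || !x6 || !x5) — !x6 is true.
  21. (!x10 || !x3 || x5) — !x3 is true.
  22. (!x4 || x1 || !x10) — x1 is true.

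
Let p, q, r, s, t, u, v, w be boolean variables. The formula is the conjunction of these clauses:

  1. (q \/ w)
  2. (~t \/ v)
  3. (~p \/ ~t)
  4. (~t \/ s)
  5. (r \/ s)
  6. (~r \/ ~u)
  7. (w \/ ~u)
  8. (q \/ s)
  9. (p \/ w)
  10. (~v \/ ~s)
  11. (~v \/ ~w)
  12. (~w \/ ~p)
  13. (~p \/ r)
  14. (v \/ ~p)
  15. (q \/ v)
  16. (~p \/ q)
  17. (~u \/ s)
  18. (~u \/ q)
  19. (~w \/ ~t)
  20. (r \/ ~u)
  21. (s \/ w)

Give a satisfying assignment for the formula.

Pure literal: q appears only positively; assign q = True.
Pure literal: t appears only negated; assign t = False.
Branch on p: take p = False.
  then w is forced to True.
  then v is forced to False.
Try r = True.
  then u is forced to False.
s is now unconstrained; take s = False.
Every clause has at least one true literal under this assignment.

p=F, q=T, r=T, s=F, t=F, u=F, v=F, w=T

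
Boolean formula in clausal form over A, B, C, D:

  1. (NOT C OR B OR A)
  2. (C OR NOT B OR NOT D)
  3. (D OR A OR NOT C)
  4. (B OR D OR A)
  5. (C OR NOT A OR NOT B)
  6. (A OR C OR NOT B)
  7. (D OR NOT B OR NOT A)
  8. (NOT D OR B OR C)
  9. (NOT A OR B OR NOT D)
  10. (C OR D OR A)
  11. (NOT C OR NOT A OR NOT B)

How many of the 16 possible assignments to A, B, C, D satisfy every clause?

The models are:
  A=0 B=1 C=1 D=1
  A=1 B=0 C=0 D=0
  A=1 B=0 C=1 D=0
That's 3 in total.

3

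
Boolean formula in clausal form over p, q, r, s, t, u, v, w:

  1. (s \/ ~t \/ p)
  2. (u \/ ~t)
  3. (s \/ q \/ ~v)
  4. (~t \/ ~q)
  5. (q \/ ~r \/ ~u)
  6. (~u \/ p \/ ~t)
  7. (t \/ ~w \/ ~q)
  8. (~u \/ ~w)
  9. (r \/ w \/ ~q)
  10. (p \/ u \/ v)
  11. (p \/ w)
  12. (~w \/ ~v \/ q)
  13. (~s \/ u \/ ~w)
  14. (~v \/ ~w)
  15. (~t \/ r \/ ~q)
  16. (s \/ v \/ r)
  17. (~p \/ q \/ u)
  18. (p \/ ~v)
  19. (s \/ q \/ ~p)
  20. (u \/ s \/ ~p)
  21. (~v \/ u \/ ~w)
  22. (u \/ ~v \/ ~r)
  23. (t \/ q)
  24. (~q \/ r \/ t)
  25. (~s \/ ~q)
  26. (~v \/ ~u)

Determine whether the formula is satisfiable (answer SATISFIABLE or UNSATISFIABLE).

Try p = True.
Set q = True and propagate.
  then t is forced to False.
  then w is forced to False.
  then r is forced to True.
  then s is forced to False.
  then u is forced to True.
  then v is forced to False.
So p = True, q = True, r = True, s = False, t = False, u = True, v = False, w = False is a satisfying assignment.

SATISFIABLE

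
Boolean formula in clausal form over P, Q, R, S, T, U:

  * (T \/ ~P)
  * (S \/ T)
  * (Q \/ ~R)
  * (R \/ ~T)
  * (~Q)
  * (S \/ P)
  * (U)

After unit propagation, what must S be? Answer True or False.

True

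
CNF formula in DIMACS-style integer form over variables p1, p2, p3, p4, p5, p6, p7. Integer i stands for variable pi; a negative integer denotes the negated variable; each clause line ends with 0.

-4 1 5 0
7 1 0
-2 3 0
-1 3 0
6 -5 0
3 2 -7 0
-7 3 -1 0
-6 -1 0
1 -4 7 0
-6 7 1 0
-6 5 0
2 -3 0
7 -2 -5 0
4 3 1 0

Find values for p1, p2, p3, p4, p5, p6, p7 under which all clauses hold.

p1 = T, p2 = T, p3 = T, p4 = F, p5 = F, p6 = F, p7 = F

Set p1 = True and propagate.
  then p3 is forced to True.
  then p6 is forced to False.
  then p5 is forced to False.
  then p2 is forced to True.
p4, p7 are now unconstrained; take p4 = False, p7 = False.
Every clause has at least one true literal under this assignment.
Check each clause:
  1. {p5, p1, ¬p4} — p1 is true.
  2. {p1, p7} — p1 is true.
  3. {¬p2, p3} — p3 is true.
  4. {¬p1, p3} — p3 is true.
  5. {¬p5, p6} — ¬p5 is true.
  6. {¬p7, p2, p3} — ¬p7 is true.
  7. {p3, ¬p7, ¬p1} — ¬p7 is true.
  8. {¬p1, ¬p6} — ¬p6 is true.
  9. {¬p4, p7, p1} — p1 is true.
  10. {p1, p7, ¬p6} — p1 is true.
  11. {¬p6, p5} — ¬p6 is true.
  12. {p2, ¬p3} — p2 is true.
  13. {p7, ¬p5, ¬p2} — ¬p5 is true.
  14. {p1, p3, p4} — p1 is true.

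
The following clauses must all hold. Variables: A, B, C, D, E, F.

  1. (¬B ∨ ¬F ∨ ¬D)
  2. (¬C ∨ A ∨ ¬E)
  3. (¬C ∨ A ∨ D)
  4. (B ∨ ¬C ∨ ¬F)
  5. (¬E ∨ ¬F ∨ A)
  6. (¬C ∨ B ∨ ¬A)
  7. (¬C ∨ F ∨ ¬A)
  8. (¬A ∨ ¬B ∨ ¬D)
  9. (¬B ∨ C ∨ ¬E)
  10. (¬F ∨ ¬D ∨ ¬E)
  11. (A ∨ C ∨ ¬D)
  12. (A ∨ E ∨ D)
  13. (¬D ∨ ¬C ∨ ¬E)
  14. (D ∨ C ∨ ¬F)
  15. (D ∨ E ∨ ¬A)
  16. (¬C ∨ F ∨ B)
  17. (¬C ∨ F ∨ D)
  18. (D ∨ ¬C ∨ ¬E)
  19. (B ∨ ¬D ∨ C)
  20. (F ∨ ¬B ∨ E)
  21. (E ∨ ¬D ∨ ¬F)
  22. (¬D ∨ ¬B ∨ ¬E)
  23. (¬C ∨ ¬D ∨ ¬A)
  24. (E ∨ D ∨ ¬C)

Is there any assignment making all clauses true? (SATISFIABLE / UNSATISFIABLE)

Try A = True.
Set B = False and propagate.
  then C is forced to False.
  then D is forced to False.
  then F is forced to False.
  then E is forced to True.
So A=True  B=False  C=False  D=False  E=True  F=False is a satisfying assignment.

SATISFIABLE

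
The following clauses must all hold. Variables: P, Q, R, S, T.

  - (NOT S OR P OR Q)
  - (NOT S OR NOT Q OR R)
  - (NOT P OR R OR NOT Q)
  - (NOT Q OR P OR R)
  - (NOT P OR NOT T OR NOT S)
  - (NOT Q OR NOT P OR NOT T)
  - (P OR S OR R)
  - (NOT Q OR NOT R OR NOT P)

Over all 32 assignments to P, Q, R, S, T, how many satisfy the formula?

Case analysis on P and Q:
  P=1, Q=1: a clause becomes empty — 0.
  P=1, Q=0: R free; 3 ways for (S,T) × 2^1 = 6.
  P=0, Q=1: remaining (R,S,T) ∈ {(1,0,0); (1,0,1); (1,1,0); (1,1,1)} — 4.
  P=0, Q=0: remaining (R,S,T) ∈ {(1,0,0); (1,0,1)} — 2.
Total: 0 + 6 + 4 + 2 = 12.

12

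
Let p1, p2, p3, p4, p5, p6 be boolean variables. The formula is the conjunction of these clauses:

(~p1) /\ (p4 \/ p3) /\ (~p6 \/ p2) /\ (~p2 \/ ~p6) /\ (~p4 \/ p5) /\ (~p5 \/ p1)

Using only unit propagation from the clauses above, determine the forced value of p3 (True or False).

Unit clause (~p1) sets p1 = False.
From (p1 \/ ~p5) and p1 = False: p5 = False.
In (~p4 \/ p5), p5 is now false; ~p4 must hold, so p4 = False.
In (p3 \/ p4), p4 is now false; p3 must hold, so p3 = True.

True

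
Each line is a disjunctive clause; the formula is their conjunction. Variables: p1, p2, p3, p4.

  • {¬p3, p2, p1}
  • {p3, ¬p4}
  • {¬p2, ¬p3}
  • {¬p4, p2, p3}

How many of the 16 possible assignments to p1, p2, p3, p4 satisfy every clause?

6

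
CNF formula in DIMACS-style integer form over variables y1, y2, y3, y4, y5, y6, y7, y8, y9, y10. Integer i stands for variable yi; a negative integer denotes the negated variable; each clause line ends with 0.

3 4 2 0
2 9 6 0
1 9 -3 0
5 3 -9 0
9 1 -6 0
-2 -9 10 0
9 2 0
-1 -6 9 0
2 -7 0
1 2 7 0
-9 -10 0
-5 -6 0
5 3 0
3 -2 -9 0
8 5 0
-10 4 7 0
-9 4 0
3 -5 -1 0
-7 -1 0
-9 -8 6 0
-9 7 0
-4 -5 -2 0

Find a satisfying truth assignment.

y1=F  y2=T  y3=F  y4=F  y5=T  y6=F  y7=T  y8=F  y9=F  y10=F

Check each clause:
  1. {y3, y4, y2} — y2 is true.
  2. {y6, y2, y9} — y2 is true.
  3. {y1, ¬y3, y9} — ¬y3 is true.
  4. {y3, ¬y9, y5} — y5 is true.
  5. {y1, ¬y6, y9} — ¬y6 is true.
  6. {¬y2, ¬y9, y10} — ¬y9 is true.
  7. {y2, y9} — y2 is true.
  8. {¬y1, y9, ¬y6} — ¬y6 is true.
  9. {¬y7, y2} — y2 is true.
  10. {y2, y1, y7} — y2 is true.
  11. {¬y9, ¬y10} — ¬y10 is true.
  12. {¬y5, ¬y6} — ¬y6 is true.
  13. {y5, y3} — y5 is true.
  14. {¬y2, y3, ¬y9} — ¬y9 is true.
  15. {y8, y5} — y5 is true.
  16. {y7, ¬y10, y4} — ¬y10 is true.
  17. {y4, ¬y9} — ¬y9 is true.
  18. {¬y5, y3, ¬y1} — ¬y1 is true.
  19. {¬y1, ¬y7} — ¬y1 is true.
  20. {¬y9, ¬y8, y6} — ¬y8 is true.
  21. {¬y9, y7} — y7 is true.
  22. {¬y2, ¬y5, ¬y4} — ¬y4 is true.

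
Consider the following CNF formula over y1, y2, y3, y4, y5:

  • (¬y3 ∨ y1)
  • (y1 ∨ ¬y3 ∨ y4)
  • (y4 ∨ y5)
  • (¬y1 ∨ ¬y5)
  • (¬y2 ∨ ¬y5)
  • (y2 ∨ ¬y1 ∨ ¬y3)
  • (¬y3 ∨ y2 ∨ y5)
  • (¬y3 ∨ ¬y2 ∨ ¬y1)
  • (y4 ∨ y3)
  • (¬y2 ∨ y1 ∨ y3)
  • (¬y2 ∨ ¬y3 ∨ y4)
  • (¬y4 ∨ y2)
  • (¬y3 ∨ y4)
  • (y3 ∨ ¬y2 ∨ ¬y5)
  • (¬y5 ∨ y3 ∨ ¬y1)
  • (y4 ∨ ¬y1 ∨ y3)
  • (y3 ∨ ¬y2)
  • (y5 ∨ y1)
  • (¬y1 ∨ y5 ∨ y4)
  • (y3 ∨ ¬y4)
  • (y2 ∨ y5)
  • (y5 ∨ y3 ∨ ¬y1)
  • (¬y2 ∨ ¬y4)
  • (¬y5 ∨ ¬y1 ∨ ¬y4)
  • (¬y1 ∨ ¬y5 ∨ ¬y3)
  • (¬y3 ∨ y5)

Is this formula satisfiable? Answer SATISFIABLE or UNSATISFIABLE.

UNSATISFIABLE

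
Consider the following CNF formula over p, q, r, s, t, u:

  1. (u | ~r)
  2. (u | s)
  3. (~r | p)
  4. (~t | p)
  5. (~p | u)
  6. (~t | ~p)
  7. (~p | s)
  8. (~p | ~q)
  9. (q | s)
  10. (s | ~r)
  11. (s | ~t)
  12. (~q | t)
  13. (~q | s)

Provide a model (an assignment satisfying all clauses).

p=True  q=False  r=False  s=True  t=False  u=True

r occurs only negated in the remaining clauses — set r = False.
Pure literal: s appears only positively; assign s = True.
Try p = True.
  then u is forced to True.
  then t is forced to False.
  then q is forced to False.
Every clause has at least one true literal under this assignment.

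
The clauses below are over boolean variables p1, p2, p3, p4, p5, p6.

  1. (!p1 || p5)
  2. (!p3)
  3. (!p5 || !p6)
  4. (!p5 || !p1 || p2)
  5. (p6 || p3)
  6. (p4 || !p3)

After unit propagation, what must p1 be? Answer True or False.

Unit clause (!p3) sets p3 = False.
In (p6 || p3), p3 is now false; p6 must hold, so p6 = True.
(!p5 || !p6) with p6 = True leaves only !p5, so p5 = False.
(p5 || !p1) with p5 = False leaves only !p1, so p1 = False.

False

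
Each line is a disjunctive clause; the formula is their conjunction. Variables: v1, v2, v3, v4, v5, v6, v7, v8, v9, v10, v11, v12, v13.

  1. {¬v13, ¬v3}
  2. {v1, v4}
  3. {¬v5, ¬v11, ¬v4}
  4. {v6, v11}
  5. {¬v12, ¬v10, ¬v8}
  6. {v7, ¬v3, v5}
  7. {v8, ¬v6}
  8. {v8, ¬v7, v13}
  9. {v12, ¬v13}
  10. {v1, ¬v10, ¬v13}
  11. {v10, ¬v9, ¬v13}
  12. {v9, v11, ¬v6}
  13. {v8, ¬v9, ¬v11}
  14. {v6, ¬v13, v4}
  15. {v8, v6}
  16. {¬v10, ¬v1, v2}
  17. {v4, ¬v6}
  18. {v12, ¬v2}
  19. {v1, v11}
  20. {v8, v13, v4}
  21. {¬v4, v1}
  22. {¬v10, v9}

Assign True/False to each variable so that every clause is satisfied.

v1 = 1, v2 = 0, v3 = 0, v4 = 0, v5 = 1, v6 = 0, v7 = 1, v8 = 1, v9 = 0, v10 = 0, v11 = 1, v12 = 0, v13 = 0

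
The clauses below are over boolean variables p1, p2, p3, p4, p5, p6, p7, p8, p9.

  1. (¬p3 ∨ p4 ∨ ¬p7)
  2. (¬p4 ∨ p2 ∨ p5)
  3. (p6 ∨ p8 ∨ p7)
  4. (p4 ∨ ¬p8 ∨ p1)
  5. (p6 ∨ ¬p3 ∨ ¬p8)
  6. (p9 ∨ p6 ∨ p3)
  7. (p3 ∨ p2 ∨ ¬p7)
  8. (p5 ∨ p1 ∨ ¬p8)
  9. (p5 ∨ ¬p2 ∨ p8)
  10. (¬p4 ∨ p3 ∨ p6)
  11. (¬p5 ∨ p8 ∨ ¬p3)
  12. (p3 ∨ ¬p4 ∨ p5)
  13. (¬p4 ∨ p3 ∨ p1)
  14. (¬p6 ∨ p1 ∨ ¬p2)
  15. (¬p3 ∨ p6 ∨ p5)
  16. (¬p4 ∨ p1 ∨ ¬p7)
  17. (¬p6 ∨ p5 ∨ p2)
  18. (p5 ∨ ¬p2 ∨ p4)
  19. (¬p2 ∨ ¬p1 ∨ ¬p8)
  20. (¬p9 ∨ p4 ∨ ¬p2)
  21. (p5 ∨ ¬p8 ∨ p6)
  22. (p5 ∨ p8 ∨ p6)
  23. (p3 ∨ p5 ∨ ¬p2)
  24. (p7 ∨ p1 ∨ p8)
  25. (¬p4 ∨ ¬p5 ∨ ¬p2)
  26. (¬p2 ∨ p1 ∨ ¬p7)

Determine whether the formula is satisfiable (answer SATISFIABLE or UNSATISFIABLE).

SATISFIABLE

Try p1 = True.
Set p2 = False and propagate.
Set p3 = True and propagate.
For the remaining variables, p4 = True, p5 = True, p6 = True, p7 = False, p8 = True, p9 = False works.
So p1=True, p2=False, p3=True, p4=True, p5=True, p6=True, p7=False, p8=True, p9=False is a satisfying assignment.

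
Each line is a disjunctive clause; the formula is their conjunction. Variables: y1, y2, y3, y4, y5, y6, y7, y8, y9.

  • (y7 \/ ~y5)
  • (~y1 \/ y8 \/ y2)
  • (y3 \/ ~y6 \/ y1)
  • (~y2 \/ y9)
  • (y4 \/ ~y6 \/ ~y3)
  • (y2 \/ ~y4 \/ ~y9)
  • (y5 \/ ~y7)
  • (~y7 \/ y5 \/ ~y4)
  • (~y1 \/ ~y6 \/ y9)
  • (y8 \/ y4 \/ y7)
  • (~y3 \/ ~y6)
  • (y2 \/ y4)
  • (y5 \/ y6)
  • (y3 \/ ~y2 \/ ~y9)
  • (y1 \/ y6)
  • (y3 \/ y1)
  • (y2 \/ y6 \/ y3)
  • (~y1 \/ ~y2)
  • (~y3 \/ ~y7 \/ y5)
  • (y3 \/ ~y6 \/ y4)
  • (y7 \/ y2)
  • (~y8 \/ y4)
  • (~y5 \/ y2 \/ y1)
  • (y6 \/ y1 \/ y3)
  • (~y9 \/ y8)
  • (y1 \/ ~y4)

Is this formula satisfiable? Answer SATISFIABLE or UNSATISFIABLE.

Try y1 = True.
  then y2 is forced to False.
  then y8 is forced to True.
  then y4 is forced to True.
  then y9 is forced to False.
  then y6 is forced to False.
  then y5 is forced to True.
  then y7 is forced to True.
  then y3 is forced to True.
So y1 = T, y2 = F, y3 = T, y4 = T, y5 = T, y6 = F, y7 = T, y8 = T, y9 = F is a satisfying assignment.

SATISFIABLE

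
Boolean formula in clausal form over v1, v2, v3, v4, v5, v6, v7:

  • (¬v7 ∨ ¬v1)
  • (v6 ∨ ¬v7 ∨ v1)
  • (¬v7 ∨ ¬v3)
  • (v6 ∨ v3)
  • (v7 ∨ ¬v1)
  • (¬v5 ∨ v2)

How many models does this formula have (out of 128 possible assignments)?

Split on v7, then v1.
  v7=1, v1=1: a clause becomes empty — 0.
  v7=1, v1=0: v4 free; 3 ways for (v2,v3,v5,v6) × 2^1 = 6.
  v7=0, v1=1: a clause becomes empty — 0.
  v7=0, v1=0: v4 free; 9 ways for (v2,v3,v5,v6) × 2^1 = 18.
Total: 0 + 6 + 0 + 18 = 24.

24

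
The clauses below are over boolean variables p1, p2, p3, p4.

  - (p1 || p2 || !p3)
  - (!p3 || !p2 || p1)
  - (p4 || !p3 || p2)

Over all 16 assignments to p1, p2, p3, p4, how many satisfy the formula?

11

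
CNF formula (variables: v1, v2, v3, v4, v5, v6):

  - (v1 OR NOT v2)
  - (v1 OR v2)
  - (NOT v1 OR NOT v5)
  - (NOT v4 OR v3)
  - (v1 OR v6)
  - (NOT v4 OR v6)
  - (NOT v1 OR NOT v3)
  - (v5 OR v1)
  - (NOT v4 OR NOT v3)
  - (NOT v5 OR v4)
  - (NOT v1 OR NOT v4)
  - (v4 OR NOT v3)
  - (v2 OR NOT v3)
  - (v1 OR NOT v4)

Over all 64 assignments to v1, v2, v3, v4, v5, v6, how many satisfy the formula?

Satisfying assignments:
  v1=1 v2=0 v3=0 v4=0 v5=0 v6=0
  v1=1 v2=0 v3=0 v4=0 v5=0 v6=1
  v1=1 v2=1 v3=0 v4=0 v5=0 v6=0
  v1=1 v2=1 v3=0 v4=0 v5=0 v6=1
Count: 4.

4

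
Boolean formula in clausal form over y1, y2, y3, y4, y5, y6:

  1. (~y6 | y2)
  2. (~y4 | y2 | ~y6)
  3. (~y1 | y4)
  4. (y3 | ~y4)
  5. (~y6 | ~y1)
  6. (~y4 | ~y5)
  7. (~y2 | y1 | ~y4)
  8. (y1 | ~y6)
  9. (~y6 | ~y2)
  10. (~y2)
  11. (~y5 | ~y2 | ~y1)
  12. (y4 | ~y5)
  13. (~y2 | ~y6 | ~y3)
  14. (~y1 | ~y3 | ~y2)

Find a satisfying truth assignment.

y1 = False, y2 = False, y3 = True, y4 = False, y5 = False, y6 = False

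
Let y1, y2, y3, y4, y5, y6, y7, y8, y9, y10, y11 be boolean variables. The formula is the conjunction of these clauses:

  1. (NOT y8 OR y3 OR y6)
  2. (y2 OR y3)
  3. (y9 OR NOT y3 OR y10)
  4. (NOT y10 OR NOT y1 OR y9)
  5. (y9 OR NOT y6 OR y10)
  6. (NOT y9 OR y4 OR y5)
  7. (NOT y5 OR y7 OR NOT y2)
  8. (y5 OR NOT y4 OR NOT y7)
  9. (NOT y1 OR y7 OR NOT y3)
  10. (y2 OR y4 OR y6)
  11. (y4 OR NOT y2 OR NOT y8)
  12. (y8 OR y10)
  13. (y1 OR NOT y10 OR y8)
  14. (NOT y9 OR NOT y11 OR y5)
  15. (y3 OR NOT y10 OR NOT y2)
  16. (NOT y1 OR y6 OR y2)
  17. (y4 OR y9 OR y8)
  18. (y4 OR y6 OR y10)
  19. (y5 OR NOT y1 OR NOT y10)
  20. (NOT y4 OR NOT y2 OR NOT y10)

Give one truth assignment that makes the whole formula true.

y1 = False, y2 = False, y3 = True, y4 = True, y5 = True, y6 = False, y7 = True, y8 = True, y9 = True, y10 = False, y11 = True

Check each clause:
  1. (y3 OR NOT y8 OR y6) — y3 is true.
  2. (y2 OR y3) — y3 is true.
  3. (NOT y3 OR y9 OR y10) — y9 is true.
  4. (NOT y10 OR y9 OR NOT y1) — y9 is true.
  5. (y10 OR y9 OR NOT y6) — y9 is true.
  6. (y4 OR NOT y9 OR y5) — y4 is true.
  7. (NOT y2 OR y7 OR NOT y5) — NOT y2 is true.
  8. (NOT y4 OR y5 OR NOT y7) — y5 is true.
  9. (y7 OR NOT y3 OR NOT y1) — NOT y1 is true.
  10. (y2 OR y4 OR y6) — y4 is true.
  11. (y4 OR NOT y8 OR NOT y2) — y4 is true.
  12. (y8 OR y10) — y8 is true.
  13. (y8 OR NOT y10 OR y1) — y8 is true.
  14. (NOT y9 OR NOT y11 OR y5) — y5 is true.
  15. (y3 OR NOT y10 OR NOT y2) — y3 is true.
  16. (y2 OR y6 OR NOT y1) — NOT y1 is true.
  17. (y9 OR y4 OR y8) — y8 is true.
  18. (y4 OR y10 OR y6) — y4 is true.
  19. (y5 OR NOT y10 OR NOT y1) — y5 is true.
  20. (NOT y4 OR NOT y2 OR NOT y10) — NOT y10 is true.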